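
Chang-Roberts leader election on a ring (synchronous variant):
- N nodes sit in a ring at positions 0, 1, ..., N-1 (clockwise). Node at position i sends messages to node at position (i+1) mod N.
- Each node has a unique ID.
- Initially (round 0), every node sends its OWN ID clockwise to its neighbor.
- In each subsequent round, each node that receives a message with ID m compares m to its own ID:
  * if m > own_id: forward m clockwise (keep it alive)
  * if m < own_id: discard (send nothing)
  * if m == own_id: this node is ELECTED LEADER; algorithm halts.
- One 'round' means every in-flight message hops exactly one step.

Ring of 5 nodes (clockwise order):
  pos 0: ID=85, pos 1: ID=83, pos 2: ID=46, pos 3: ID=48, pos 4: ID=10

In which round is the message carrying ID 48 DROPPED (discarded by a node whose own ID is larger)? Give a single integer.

Round 1: pos1(id83) recv 85: fwd; pos2(id46) recv 83: fwd; pos3(id48) recv 46: drop; pos4(id10) recv 48: fwd; pos0(id85) recv 10: drop
Round 2: pos2(id46) recv 85: fwd; pos3(id48) recv 83: fwd; pos0(id85) recv 48: drop
Round 3: pos3(id48) recv 85: fwd; pos4(id10) recv 83: fwd
Round 4: pos4(id10) recv 85: fwd; pos0(id85) recv 83: drop
Round 5: pos0(id85) recv 85: ELECTED
Message ID 48 originates at pos 3; dropped at pos 0 in round 2

Answer: 2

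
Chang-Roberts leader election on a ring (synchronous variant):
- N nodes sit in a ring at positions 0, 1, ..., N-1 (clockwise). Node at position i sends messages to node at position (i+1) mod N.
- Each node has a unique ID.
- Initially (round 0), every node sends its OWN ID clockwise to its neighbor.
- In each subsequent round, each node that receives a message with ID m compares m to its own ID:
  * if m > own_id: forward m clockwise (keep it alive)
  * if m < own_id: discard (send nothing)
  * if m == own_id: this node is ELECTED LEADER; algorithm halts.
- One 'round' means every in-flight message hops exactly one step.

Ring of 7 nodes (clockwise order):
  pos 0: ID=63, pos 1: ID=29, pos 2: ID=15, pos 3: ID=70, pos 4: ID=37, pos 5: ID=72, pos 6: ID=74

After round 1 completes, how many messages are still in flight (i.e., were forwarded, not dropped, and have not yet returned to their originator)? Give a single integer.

Answer: 4

Derivation:
Round 1: pos1(id29) recv 63: fwd; pos2(id15) recv 29: fwd; pos3(id70) recv 15: drop; pos4(id37) recv 70: fwd; pos5(id72) recv 37: drop; pos6(id74) recv 72: drop; pos0(id63) recv 74: fwd
After round 1: 4 messages still in flight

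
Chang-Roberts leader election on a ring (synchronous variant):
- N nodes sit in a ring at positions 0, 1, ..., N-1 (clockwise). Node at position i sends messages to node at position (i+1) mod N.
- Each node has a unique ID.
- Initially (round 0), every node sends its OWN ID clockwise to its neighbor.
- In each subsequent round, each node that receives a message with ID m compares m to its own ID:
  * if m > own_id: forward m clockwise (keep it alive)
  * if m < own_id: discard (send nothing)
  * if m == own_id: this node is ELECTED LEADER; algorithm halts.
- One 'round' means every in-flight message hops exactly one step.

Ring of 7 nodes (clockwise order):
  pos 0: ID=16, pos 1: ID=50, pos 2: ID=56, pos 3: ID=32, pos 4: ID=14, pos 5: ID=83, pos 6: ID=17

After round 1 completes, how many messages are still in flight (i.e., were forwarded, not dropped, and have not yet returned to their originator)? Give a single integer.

Round 1: pos1(id50) recv 16: drop; pos2(id56) recv 50: drop; pos3(id32) recv 56: fwd; pos4(id14) recv 32: fwd; pos5(id83) recv 14: drop; pos6(id17) recv 83: fwd; pos0(id16) recv 17: fwd
After round 1: 4 messages still in flight

Answer: 4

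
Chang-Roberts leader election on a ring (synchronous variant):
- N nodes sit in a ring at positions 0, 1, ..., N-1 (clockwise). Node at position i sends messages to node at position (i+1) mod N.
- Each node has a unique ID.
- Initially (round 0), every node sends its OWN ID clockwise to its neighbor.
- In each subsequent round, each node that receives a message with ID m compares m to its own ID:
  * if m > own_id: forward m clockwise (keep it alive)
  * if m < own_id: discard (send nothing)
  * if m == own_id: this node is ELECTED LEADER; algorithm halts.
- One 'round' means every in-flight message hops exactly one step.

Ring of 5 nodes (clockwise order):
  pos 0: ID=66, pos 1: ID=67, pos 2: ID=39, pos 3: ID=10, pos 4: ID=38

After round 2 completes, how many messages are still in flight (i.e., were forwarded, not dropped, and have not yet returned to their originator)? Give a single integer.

Answer: 2

Derivation:
Round 1: pos1(id67) recv 66: drop; pos2(id39) recv 67: fwd; pos3(id10) recv 39: fwd; pos4(id38) recv 10: drop; pos0(id66) recv 38: drop
Round 2: pos3(id10) recv 67: fwd; pos4(id38) recv 39: fwd
After round 2: 2 messages still in flight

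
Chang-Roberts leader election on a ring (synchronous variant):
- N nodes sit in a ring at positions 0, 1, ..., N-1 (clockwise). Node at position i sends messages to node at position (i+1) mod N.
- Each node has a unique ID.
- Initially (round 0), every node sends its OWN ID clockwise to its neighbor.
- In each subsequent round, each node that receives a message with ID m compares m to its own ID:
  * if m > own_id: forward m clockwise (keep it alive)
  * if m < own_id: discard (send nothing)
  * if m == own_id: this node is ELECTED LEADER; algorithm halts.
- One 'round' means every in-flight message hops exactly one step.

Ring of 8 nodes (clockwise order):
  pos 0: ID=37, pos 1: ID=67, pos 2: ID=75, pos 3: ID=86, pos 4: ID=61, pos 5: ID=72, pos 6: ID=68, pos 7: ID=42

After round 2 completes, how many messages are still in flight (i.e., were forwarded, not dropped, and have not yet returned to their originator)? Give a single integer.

Answer: 3

Derivation:
Round 1: pos1(id67) recv 37: drop; pos2(id75) recv 67: drop; pos3(id86) recv 75: drop; pos4(id61) recv 86: fwd; pos5(id72) recv 61: drop; pos6(id68) recv 72: fwd; pos7(id42) recv 68: fwd; pos0(id37) recv 42: fwd
Round 2: pos5(id72) recv 86: fwd; pos7(id42) recv 72: fwd; pos0(id37) recv 68: fwd; pos1(id67) recv 42: drop
After round 2: 3 messages still in flight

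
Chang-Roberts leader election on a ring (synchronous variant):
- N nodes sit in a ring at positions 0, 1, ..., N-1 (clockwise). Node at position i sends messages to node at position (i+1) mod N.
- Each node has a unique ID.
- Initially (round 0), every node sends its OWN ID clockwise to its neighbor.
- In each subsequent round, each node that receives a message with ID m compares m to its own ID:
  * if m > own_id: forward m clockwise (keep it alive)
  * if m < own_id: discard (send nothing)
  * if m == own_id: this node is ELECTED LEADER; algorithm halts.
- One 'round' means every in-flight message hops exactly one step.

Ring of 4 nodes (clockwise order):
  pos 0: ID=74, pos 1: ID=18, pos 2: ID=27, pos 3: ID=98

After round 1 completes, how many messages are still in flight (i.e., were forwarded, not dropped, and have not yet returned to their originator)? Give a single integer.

Round 1: pos1(id18) recv 74: fwd; pos2(id27) recv 18: drop; pos3(id98) recv 27: drop; pos0(id74) recv 98: fwd
After round 1: 2 messages still in flight

Answer: 2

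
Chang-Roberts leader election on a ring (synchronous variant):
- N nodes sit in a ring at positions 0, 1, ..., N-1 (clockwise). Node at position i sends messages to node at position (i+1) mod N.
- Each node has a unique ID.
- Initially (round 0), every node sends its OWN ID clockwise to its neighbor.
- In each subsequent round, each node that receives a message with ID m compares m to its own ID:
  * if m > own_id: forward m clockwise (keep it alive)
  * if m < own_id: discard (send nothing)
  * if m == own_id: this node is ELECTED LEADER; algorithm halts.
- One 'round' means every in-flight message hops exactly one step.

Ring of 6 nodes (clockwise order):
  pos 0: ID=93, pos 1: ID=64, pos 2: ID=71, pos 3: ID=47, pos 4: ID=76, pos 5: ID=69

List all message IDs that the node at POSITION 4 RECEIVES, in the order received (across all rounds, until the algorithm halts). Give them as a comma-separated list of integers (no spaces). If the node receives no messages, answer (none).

Answer: 47,71,93

Derivation:
Round 1: pos1(id64) recv 93: fwd; pos2(id71) recv 64: drop; pos3(id47) recv 71: fwd; pos4(id76) recv 47: drop; pos5(id69) recv 76: fwd; pos0(id93) recv 69: drop
Round 2: pos2(id71) recv 93: fwd; pos4(id76) recv 71: drop; pos0(id93) recv 76: drop
Round 3: pos3(id47) recv 93: fwd
Round 4: pos4(id76) recv 93: fwd
Round 5: pos5(id69) recv 93: fwd
Round 6: pos0(id93) recv 93: ELECTED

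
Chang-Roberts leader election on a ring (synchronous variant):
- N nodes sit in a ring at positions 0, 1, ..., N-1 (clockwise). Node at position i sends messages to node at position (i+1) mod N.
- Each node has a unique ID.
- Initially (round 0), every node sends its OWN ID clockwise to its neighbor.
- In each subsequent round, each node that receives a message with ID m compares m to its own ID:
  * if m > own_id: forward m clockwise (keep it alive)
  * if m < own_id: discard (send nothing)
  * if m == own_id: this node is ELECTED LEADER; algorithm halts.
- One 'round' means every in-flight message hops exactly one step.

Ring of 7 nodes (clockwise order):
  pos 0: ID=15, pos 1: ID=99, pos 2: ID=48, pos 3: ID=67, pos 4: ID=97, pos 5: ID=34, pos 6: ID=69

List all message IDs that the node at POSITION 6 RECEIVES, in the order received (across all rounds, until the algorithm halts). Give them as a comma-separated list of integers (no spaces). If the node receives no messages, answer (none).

Round 1: pos1(id99) recv 15: drop; pos2(id48) recv 99: fwd; pos3(id67) recv 48: drop; pos4(id97) recv 67: drop; pos5(id34) recv 97: fwd; pos6(id69) recv 34: drop; pos0(id15) recv 69: fwd
Round 2: pos3(id67) recv 99: fwd; pos6(id69) recv 97: fwd; pos1(id99) recv 69: drop
Round 3: pos4(id97) recv 99: fwd; pos0(id15) recv 97: fwd
Round 4: pos5(id34) recv 99: fwd; pos1(id99) recv 97: drop
Round 5: pos6(id69) recv 99: fwd
Round 6: pos0(id15) recv 99: fwd
Round 7: pos1(id99) recv 99: ELECTED

Answer: 34,97,99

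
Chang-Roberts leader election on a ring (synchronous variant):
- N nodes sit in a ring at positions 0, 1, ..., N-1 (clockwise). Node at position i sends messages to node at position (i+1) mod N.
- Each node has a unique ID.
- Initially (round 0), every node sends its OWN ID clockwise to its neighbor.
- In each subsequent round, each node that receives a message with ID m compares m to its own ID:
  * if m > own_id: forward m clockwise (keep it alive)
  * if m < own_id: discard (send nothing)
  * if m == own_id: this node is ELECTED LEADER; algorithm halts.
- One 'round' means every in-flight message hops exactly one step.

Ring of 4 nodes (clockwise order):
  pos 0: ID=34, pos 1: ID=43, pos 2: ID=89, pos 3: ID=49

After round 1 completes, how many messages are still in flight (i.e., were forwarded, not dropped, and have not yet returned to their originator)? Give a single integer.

Answer: 2

Derivation:
Round 1: pos1(id43) recv 34: drop; pos2(id89) recv 43: drop; pos3(id49) recv 89: fwd; pos0(id34) recv 49: fwd
After round 1: 2 messages still in flight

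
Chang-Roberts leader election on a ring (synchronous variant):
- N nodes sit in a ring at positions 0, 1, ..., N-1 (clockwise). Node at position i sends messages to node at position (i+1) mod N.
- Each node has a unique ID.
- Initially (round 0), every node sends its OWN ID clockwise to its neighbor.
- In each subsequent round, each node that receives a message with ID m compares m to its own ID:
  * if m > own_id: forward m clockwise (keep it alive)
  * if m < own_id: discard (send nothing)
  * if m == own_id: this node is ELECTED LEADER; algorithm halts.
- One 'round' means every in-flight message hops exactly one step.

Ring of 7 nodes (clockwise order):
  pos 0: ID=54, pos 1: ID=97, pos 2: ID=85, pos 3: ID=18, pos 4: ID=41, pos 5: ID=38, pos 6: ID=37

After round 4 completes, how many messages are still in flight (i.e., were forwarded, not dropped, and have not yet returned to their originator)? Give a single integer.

Answer: 2

Derivation:
Round 1: pos1(id97) recv 54: drop; pos2(id85) recv 97: fwd; pos3(id18) recv 85: fwd; pos4(id41) recv 18: drop; pos5(id38) recv 41: fwd; pos6(id37) recv 38: fwd; pos0(id54) recv 37: drop
Round 2: pos3(id18) recv 97: fwd; pos4(id41) recv 85: fwd; pos6(id37) recv 41: fwd; pos0(id54) recv 38: drop
Round 3: pos4(id41) recv 97: fwd; pos5(id38) recv 85: fwd; pos0(id54) recv 41: drop
Round 4: pos5(id38) recv 97: fwd; pos6(id37) recv 85: fwd
After round 4: 2 messages still in flight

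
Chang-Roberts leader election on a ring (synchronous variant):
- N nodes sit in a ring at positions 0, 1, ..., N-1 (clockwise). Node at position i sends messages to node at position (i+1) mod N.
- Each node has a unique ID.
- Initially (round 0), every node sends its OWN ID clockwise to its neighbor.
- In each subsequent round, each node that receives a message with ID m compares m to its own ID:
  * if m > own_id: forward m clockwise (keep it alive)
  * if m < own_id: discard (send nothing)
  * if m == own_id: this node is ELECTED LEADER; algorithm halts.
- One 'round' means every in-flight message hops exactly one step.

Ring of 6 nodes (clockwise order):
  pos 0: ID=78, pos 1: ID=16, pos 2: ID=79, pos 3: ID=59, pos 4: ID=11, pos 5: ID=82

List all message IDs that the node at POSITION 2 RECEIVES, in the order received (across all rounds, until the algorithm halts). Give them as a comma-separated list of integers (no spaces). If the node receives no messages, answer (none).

Round 1: pos1(id16) recv 78: fwd; pos2(id79) recv 16: drop; pos3(id59) recv 79: fwd; pos4(id11) recv 59: fwd; pos5(id82) recv 11: drop; pos0(id78) recv 82: fwd
Round 2: pos2(id79) recv 78: drop; pos4(id11) recv 79: fwd; pos5(id82) recv 59: drop; pos1(id16) recv 82: fwd
Round 3: pos5(id82) recv 79: drop; pos2(id79) recv 82: fwd
Round 4: pos3(id59) recv 82: fwd
Round 5: pos4(id11) recv 82: fwd
Round 6: pos5(id82) recv 82: ELECTED

Answer: 16,78,82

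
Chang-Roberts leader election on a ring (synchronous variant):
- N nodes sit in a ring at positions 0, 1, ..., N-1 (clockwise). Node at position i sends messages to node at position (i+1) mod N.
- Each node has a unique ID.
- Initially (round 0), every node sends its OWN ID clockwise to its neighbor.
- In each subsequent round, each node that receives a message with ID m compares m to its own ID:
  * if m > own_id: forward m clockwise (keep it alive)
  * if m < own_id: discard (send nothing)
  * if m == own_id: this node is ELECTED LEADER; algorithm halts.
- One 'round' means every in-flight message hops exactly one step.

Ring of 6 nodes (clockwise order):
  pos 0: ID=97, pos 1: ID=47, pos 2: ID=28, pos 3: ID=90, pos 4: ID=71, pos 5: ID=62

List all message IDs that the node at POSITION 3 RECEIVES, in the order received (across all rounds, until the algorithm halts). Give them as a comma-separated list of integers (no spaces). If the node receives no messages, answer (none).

Answer: 28,47,97

Derivation:
Round 1: pos1(id47) recv 97: fwd; pos2(id28) recv 47: fwd; pos3(id90) recv 28: drop; pos4(id71) recv 90: fwd; pos5(id62) recv 71: fwd; pos0(id97) recv 62: drop
Round 2: pos2(id28) recv 97: fwd; pos3(id90) recv 47: drop; pos5(id62) recv 90: fwd; pos0(id97) recv 71: drop
Round 3: pos3(id90) recv 97: fwd; pos0(id97) recv 90: drop
Round 4: pos4(id71) recv 97: fwd
Round 5: pos5(id62) recv 97: fwd
Round 6: pos0(id97) recv 97: ELECTED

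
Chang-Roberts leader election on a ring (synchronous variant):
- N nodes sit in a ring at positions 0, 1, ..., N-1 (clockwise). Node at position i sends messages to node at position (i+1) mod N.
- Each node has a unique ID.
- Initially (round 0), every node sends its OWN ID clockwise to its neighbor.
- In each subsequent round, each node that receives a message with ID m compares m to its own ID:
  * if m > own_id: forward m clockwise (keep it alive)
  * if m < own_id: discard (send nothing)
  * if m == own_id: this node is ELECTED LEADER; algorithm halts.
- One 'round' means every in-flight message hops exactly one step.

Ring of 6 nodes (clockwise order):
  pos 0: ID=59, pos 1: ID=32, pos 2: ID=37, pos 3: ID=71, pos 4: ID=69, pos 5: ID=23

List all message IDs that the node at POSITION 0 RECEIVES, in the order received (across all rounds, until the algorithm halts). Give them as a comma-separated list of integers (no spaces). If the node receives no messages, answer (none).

Answer: 23,69,71

Derivation:
Round 1: pos1(id32) recv 59: fwd; pos2(id37) recv 32: drop; pos3(id71) recv 37: drop; pos4(id69) recv 71: fwd; pos5(id23) recv 69: fwd; pos0(id59) recv 23: drop
Round 2: pos2(id37) recv 59: fwd; pos5(id23) recv 71: fwd; pos0(id59) recv 69: fwd
Round 3: pos3(id71) recv 59: drop; pos0(id59) recv 71: fwd; pos1(id32) recv 69: fwd
Round 4: pos1(id32) recv 71: fwd; pos2(id37) recv 69: fwd
Round 5: pos2(id37) recv 71: fwd; pos3(id71) recv 69: drop
Round 6: pos3(id71) recv 71: ELECTED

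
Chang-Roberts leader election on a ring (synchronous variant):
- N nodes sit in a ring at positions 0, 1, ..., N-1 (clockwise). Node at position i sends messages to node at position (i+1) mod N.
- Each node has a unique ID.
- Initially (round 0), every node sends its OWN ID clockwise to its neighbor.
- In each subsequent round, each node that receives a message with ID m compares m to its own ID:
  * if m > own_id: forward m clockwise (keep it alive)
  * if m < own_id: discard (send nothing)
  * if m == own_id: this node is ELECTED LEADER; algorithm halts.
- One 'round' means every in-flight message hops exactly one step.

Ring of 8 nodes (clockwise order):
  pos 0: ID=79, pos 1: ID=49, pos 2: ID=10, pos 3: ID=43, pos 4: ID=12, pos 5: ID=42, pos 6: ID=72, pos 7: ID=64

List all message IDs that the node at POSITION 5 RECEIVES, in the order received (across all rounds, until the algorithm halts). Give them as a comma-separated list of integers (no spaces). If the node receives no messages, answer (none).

Round 1: pos1(id49) recv 79: fwd; pos2(id10) recv 49: fwd; pos3(id43) recv 10: drop; pos4(id12) recv 43: fwd; pos5(id42) recv 12: drop; pos6(id72) recv 42: drop; pos7(id64) recv 72: fwd; pos0(id79) recv 64: drop
Round 2: pos2(id10) recv 79: fwd; pos3(id43) recv 49: fwd; pos5(id42) recv 43: fwd; pos0(id79) recv 72: drop
Round 3: pos3(id43) recv 79: fwd; pos4(id12) recv 49: fwd; pos6(id72) recv 43: drop
Round 4: pos4(id12) recv 79: fwd; pos5(id42) recv 49: fwd
Round 5: pos5(id42) recv 79: fwd; pos6(id72) recv 49: drop
Round 6: pos6(id72) recv 79: fwd
Round 7: pos7(id64) recv 79: fwd
Round 8: pos0(id79) recv 79: ELECTED

Answer: 12,43,49,79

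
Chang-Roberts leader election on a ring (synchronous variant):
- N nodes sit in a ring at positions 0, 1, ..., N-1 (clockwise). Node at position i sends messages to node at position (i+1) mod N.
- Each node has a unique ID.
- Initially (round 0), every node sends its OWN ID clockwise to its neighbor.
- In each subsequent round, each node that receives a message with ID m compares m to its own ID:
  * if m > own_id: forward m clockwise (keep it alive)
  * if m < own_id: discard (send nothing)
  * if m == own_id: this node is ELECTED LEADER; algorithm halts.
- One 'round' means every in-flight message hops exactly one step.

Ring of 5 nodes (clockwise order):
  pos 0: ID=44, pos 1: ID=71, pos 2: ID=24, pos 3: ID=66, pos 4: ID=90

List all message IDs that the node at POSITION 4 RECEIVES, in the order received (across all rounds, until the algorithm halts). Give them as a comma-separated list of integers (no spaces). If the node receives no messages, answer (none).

Round 1: pos1(id71) recv 44: drop; pos2(id24) recv 71: fwd; pos3(id66) recv 24: drop; pos4(id90) recv 66: drop; pos0(id44) recv 90: fwd
Round 2: pos3(id66) recv 71: fwd; pos1(id71) recv 90: fwd
Round 3: pos4(id90) recv 71: drop; pos2(id24) recv 90: fwd
Round 4: pos3(id66) recv 90: fwd
Round 5: pos4(id90) recv 90: ELECTED

Answer: 66,71,90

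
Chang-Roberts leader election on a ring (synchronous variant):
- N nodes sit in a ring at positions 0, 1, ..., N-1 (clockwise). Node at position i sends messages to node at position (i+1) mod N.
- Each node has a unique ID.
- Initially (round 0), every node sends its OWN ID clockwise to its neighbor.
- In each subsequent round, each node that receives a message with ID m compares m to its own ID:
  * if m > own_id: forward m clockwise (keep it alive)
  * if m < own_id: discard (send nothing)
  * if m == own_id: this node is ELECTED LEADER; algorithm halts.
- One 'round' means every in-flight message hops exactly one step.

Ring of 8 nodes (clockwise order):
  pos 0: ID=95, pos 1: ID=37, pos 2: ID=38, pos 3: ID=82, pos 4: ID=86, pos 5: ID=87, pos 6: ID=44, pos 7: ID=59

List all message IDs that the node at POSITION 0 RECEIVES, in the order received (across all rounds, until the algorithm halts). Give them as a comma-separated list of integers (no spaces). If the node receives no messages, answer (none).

Answer: 59,87,95

Derivation:
Round 1: pos1(id37) recv 95: fwd; pos2(id38) recv 37: drop; pos3(id82) recv 38: drop; pos4(id86) recv 82: drop; pos5(id87) recv 86: drop; pos6(id44) recv 87: fwd; pos7(id59) recv 44: drop; pos0(id95) recv 59: drop
Round 2: pos2(id38) recv 95: fwd; pos7(id59) recv 87: fwd
Round 3: pos3(id82) recv 95: fwd; pos0(id95) recv 87: drop
Round 4: pos4(id86) recv 95: fwd
Round 5: pos5(id87) recv 95: fwd
Round 6: pos6(id44) recv 95: fwd
Round 7: pos7(id59) recv 95: fwd
Round 8: pos0(id95) recv 95: ELECTED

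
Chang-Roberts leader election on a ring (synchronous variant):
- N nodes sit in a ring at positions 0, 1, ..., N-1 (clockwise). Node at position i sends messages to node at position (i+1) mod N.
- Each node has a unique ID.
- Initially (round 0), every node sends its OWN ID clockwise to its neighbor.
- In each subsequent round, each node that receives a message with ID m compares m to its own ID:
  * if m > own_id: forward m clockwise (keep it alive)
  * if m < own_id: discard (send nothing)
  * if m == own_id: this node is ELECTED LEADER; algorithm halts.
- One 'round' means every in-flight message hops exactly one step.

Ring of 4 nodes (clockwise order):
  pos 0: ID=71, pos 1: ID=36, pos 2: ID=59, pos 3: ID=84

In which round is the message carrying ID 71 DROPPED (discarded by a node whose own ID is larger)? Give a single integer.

Answer: 3

Derivation:
Round 1: pos1(id36) recv 71: fwd; pos2(id59) recv 36: drop; pos3(id84) recv 59: drop; pos0(id71) recv 84: fwd
Round 2: pos2(id59) recv 71: fwd; pos1(id36) recv 84: fwd
Round 3: pos3(id84) recv 71: drop; pos2(id59) recv 84: fwd
Round 4: pos3(id84) recv 84: ELECTED
Message ID 71 originates at pos 0; dropped at pos 3 in round 3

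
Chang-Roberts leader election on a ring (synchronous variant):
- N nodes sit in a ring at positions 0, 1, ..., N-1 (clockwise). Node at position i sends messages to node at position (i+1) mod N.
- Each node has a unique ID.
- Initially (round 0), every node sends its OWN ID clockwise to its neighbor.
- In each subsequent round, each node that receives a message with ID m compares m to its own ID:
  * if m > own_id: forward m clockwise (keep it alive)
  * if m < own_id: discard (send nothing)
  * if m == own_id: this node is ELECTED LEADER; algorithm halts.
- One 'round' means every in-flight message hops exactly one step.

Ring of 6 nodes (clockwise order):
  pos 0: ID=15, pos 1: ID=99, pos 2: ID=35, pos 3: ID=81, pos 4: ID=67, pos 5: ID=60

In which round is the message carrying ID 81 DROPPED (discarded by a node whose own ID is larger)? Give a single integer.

Round 1: pos1(id99) recv 15: drop; pos2(id35) recv 99: fwd; pos3(id81) recv 35: drop; pos4(id67) recv 81: fwd; pos5(id60) recv 67: fwd; pos0(id15) recv 60: fwd
Round 2: pos3(id81) recv 99: fwd; pos5(id60) recv 81: fwd; pos0(id15) recv 67: fwd; pos1(id99) recv 60: drop
Round 3: pos4(id67) recv 99: fwd; pos0(id15) recv 81: fwd; pos1(id99) recv 67: drop
Round 4: pos5(id60) recv 99: fwd; pos1(id99) recv 81: drop
Round 5: pos0(id15) recv 99: fwd
Round 6: pos1(id99) recv 99: ELECTED
Message ID 81 originates at pos 3; dropped at pos 1 in round 4

Answer: 4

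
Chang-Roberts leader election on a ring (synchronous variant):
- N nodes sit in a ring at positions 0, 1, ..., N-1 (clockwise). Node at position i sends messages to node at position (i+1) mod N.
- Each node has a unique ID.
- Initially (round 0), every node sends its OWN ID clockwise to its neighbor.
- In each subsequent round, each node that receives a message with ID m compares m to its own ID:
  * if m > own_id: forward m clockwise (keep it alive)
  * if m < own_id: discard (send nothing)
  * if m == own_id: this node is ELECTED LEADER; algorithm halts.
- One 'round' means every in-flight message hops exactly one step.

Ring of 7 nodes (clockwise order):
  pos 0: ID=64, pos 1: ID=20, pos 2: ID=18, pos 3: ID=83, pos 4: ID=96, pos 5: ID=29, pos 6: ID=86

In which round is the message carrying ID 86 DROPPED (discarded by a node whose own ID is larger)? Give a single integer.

Round 1: pos1(id20) recv 64: fwd; pos2(id18) recv 20: fwd; pos3(id83) recv 18: drop; pos4(id96) recv 83: drop; pos5(id29) recv 96: fwd; pos6(id86) recv 29: drop; pos0(id64) recv 86: fwd
Round 2: pos2(id18) recv 64: fwd; pos3(id83) recv 20: drop; pos6(id86) recv 96: fwd; pos1(id20) recv 86: fwd
Round 3: pos3(id83) recv 64: drop; pos0(id64) recv 96: fwd; pos2(id18) recv 86: fwd
Round 4: pos1(id20) recv 96: fwd; pos3(id83) recv 86: fwd
Round 5: pos2(id18) recv 96: fwd; pos4(id96) recv 86: drop
Round 6: pos3(id83) recv 96: fwd
Round 7: pos4(id96) recv 96: ELECTED
Message ID 86 originates at pos 6; dropped at pos 4 in round 5

Answer: 5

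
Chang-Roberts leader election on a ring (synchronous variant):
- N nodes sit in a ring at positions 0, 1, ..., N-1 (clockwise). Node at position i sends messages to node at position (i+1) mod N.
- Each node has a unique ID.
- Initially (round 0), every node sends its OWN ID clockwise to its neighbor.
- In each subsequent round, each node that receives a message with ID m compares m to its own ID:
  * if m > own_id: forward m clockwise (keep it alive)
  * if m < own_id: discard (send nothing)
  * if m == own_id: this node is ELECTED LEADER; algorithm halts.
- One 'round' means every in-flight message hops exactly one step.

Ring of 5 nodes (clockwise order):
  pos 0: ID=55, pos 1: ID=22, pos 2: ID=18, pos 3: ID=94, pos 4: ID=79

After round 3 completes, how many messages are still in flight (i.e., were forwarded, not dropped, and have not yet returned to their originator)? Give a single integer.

Answer: 2

Derivation:
Round 1: pos1(id22) recv 55: fwd; pos2(id18) recv 22: fwd; pos3(id94) recv 18: drop; pos4(id79) recv 94: fwd; pos0(id55) recv 79: fwd
Round 2: pos2(id18) recv 55: fwd; pos3(id94) recv 22: drop; pos0(id55) recv 94: fwd; pos1(id22) recv 79: fwd
Round 3: pos3(id94) recv 55: drop; pos1(id22) recv 94: fwd; pos2(id18) recv 79: fwd
After round 3: 2 messages still in flight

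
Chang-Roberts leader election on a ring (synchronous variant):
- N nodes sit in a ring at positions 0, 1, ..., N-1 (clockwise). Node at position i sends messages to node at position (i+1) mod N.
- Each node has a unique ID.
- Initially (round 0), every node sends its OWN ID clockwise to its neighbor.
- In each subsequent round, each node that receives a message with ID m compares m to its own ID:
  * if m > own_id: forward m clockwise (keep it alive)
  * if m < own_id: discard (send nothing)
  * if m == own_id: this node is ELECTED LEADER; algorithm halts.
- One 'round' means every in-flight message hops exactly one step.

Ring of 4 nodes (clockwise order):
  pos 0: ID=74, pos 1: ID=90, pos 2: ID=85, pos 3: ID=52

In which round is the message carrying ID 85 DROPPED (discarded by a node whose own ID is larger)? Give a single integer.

Answer: 3

Derivation:
Round 1: pos1(id90) recv 74: drop; pos2(id85) recv 90: fwd; pos3(id52) recv 85: fwd; pos0(id74) recv 52: drop
Round 2: pos3(id52) recv 90: fwd; pos0(id74) recv 85: fwd
Round 3: pos0(id74) recv 90: fwd; pos1(id90) recv 85: drop
Round 4: pos1(id90) recv 90: ELECTED
Message ID 85 originates at pos 2; dropped at pos 1 in round 3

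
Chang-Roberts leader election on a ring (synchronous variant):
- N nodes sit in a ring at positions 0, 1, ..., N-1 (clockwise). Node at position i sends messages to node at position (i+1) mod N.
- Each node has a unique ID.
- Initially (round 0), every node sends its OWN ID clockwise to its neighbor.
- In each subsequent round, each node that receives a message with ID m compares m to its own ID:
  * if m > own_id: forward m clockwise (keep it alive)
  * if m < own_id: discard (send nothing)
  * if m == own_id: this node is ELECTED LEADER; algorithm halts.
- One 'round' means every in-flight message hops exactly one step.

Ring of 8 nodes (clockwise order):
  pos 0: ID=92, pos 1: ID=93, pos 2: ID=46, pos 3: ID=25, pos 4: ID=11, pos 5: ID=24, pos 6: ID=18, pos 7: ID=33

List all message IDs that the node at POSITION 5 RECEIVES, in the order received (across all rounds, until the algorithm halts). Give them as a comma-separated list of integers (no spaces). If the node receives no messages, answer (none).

Round 1: pos1(id93) recv 92: drop; pos2(id46) recv 93: fwd; pos3(id25) recv 46: fwd; pos4(id11) recv 25: fwd; pos5(id24) recv 11: drop; pos6(id18) recv 24: fwd; pos7(id33) recv 18: drop; pos0(id92) recv 33: drop
Round 2: pos3(id25) recv 93: fwd; pos4(id11) recv 46: fwd; pos5(id24) recv 25: fwd; pos7(id33) recv 24: drop
Round 3: pos4(id11) recv 93: fwd; pos5(id24) recv 46: fwd; pos6(id18) recv 25: fwd
Round 4: pos5(id24) recv 93: fwd; pos6(id18) recv 46: fwd; pos7(id33) recv 25: drop
Round 5: pos6(id18) recv 93: fwd; pos7(id33) recv 46: fwd
Round 6: pos7(id33) recv 93: fwd; pos0(id92) recv 46: drop
Round 7: pos0(id92) recv 93: fwd
Round 8: pos1(id93) recv 93: ELECTED

Answer: 11,25,46,93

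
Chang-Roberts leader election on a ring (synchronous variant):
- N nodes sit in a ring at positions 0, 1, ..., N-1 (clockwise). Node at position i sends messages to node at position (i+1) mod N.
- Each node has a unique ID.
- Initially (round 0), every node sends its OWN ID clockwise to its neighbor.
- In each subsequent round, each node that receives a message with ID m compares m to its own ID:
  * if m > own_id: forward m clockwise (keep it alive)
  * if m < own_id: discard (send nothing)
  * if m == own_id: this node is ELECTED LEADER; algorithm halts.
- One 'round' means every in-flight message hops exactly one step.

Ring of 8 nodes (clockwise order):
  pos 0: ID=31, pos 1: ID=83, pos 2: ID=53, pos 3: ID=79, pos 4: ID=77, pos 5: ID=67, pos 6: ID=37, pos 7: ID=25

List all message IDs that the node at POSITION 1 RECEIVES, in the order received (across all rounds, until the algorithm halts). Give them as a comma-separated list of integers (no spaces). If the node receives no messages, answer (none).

Answer: 31,37,67,77,79,83

Derivation:
Round 1: pos1(id83) recv 31: drop; pos2(id53) recv 83: fwd; pos3(id79) recv 53: drop; pos4(id77) recv 79: fwd; pos5(id67) recv 77: fwd; pos6(id37) recv 67: fwd; pos7(id25) recv 37: fwd; pos0(id31) recv 25: drop
Round 2: pos3(id79) recv 83: fwd; pos5(id67) recv 79: fwd; pos6(id37) recv 77: fwd; pos7(id25) recv 67: fwd; pos0(id31) recv 37: fwd
Round 3: pos4(id77) recv 83: fwd; pos6(id37) recv 79: fwd; pos7(id25) recv 77: fwd; pos0(id31) recv 67: fwd; pos1(id83) recv 37: drop
Round 4: pos5(id67) recv 83: fwd; pos7(id25) recv 79: fwd; pos0(id31) recv 77: fwd; pos1(id83) recv 67: drop
Round 5: pos6(id37) recv 83: fwd; pos0(id31) recv 79: fwd; pos1(id83) recv 77: drop
Round 6: pos7(id25) recv 83: fwd; pos1(id83) recv 79: drop
Round 7: pos0(id31) recv 83: fwd
Round 8: pos1(id83) recv 83: ELECTED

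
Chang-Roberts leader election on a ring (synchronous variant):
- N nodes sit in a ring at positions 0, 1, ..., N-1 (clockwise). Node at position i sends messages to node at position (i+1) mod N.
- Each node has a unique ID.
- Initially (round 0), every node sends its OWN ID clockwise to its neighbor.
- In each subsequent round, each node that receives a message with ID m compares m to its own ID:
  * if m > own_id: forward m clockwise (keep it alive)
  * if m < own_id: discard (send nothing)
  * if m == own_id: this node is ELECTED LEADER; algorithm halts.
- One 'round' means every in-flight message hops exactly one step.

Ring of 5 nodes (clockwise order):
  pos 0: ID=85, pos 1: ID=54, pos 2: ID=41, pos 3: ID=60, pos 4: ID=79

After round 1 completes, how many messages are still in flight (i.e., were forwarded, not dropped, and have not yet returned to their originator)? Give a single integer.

Answer: 2

Derivation:
Round 1: pos1(id54) recv 85: fwd; pos2(id41) recv 54: fwd; pos3(id60) recv 41: drop; pos4(id79) recv 60: drop; pos0(id85) recv 79: drop
After round 1: 2 messages still in flight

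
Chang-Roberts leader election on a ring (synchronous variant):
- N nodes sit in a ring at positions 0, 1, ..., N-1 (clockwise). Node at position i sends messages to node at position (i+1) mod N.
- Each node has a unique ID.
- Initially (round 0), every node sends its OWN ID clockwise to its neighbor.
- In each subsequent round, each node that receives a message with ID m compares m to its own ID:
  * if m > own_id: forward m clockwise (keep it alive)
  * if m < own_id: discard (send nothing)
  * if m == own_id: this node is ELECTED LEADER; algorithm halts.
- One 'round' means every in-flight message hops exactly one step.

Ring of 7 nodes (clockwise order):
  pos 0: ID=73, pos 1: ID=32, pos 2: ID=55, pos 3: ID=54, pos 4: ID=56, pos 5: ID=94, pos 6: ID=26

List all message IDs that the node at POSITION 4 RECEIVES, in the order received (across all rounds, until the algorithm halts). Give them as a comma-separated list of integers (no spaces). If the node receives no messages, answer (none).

Answer: 54,55,73,94

Derivation:
Round 1: pos1(id32) recv 73: fwd; pos2(id55) recv 32: drop; pos3(id54) recv 55: fwd; pos4(id56) recv 54: drop; pos5(id94) recv 56: drop; pos6(id26) recv 94: fwd; pos0(id73) recv 26: drop
Round 2: pos2(id55) recv 73: fwd; pos4(id56) recv 55: drop; pos0(id73) recv 94: fwd
Round 3: pos3(id54) recv 73: fwd; pos1(id32) recv 94: fwd
Round 4: pos4(id56) recv 73: fwd; pos2(id55) recv 94: fwd
Round 5: pos5(id94) recv 73: drop; pos3(id54) recv 94: fwd
Round 6: pos4(id56) recv 94: fwd
Round 7: pos5(id94) recv 94: ELECTED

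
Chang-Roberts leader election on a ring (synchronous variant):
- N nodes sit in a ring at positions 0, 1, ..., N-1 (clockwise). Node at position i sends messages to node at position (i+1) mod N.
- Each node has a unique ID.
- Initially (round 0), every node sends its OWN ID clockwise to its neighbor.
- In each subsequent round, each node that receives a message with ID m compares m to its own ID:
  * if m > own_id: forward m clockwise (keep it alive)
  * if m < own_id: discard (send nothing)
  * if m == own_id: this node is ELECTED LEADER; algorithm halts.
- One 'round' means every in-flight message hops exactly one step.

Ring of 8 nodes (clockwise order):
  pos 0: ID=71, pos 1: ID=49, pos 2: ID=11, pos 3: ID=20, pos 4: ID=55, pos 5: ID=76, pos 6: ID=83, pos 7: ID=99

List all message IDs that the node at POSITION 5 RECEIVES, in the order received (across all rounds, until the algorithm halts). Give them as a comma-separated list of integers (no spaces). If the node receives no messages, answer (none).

Round 1: pos1(id49) recv 71: fwd; pos2(id11) recv 49: fwd; pos3(id20) recv 11: drop; pos4(id55) recv 20: drop; pos5(id76) recv 55: drop; pos6(id83) recv 76: drop; pos7(id99) recv 83: drop; pos0(id71) recv 99: fwd
Round 2: pos2(id11) recv 71: fwd; pos3(id20) recv 49: fwd; pos1(id49) recv 99: fwd
Round 3: pos3(id20) recv 71: fwd; pos4(id55) recv 49: drop; pos2(id11) recv 99: fwd
Round 4: pos4(id55) recv 71: fwd; pos3(id20) recv 99: fwd
Round 5: pos5(id76) recv 71: drop; pos4(id55) recv 99: fwd
Round 6: pos5(id76) recv 99: fwd
Round 7: pos6(id83) recv 99: fwd
Round 8: pos7(id99) recv 99: ELECTED

Answer: 55,71,99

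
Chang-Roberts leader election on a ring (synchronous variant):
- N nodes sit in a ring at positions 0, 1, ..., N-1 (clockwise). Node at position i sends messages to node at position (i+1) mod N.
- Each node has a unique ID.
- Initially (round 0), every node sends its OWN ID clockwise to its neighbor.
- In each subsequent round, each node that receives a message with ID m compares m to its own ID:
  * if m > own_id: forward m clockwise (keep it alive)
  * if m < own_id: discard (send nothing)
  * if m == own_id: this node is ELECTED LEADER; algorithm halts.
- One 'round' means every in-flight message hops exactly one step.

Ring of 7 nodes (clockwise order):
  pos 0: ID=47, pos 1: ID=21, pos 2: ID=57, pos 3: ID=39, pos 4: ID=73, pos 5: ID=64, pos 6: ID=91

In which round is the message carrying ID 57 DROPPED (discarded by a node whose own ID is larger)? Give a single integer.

Round 1: pos1(id21) recv 47: fwd; pos2(id57) recv 21: drop; pos3(id39) recv 57: fwd; pos4(id73) recv 39: drop; pos5(id64) recv 73: fwd; pos6(id91) recv 64: drop; pos0(id47) recv 91: fwd
Round 2: pos2(id57) recv 47: drop; pos4(id73) recv 57: drop; pos6(id91) recv 73: drop; pos1(id21) recv 91: fwd
Round 3: pos2(id57) recv 91: fwd
Round 4: pos3(id39) recv 91: fwd
Round 5: pos4(id73) recv 91: fwd
Round 6: pos5(id64) recv 91: fwd
Round 7: pos6(id91) recv 91: ELECTED
Message ID 57 originates at pos 2; dropped at pos 4 in round 2

Answer: 2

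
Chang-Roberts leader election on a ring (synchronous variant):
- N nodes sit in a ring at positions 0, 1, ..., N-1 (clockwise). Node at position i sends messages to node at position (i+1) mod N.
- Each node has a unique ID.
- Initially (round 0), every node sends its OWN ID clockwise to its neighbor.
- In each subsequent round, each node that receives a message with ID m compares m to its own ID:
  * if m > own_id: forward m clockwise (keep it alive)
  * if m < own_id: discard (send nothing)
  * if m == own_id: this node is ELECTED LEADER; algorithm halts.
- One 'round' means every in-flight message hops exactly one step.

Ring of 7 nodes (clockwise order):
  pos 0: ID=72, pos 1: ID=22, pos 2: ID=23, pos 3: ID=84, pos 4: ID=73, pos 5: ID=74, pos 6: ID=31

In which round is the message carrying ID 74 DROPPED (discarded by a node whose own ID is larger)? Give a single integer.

Round 1: pos1(id22) recv 72: fwd; pos2(id23) recv 22: drop; pos3(id84) recv 23: drop; pos4(id73) recv 84: fwd; pos5(id74) recv 73: drop; pos6(id31) recv 74: fwd; pos0(id72) recv 31: drop
Round 2: pos2(id23) recv 72: fwd; pos5(id74) recv 84: fwd; pos0(id72) recv 74: fwd
Round 3: pos3(id84) recv 72: drop; pos6(id31) recv 84: fwd; pos1(id22) recv 74: fwd
Round 4: pos0(id72) recv 84: fwd; pos2(id23) recv 74: fwd
Round 5: pos1(id22) recv 84: fwd; pos3(id84) recv 74: drop
Round 6: pos2(id23) recv 84: fwd
Round 7: pos3(id84) recv 84: ELECTED
Message ID 74 originates at pos 5; dropped at pos 3 in round 5

Answer: 5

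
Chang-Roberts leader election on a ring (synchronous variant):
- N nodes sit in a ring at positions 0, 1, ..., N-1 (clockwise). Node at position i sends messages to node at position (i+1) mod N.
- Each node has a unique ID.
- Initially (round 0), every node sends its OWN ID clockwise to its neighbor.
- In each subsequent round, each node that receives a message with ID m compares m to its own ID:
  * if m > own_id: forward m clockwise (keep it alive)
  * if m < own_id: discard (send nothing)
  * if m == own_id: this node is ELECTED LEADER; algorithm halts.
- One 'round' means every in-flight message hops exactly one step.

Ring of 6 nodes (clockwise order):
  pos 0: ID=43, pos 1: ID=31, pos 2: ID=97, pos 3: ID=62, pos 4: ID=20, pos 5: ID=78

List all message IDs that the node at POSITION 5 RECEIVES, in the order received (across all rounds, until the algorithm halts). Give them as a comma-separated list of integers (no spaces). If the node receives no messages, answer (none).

Answer: 20,62,97

Derivation:
Round 1: pos1(id31) recv 43: fwd; pos2(id97) recv 31: drop; pos3(id62) recv 97: fwd; pos4(id20) recv 62: fwd; pos5(id78) recv 20: drop; pos0(id43) recv 78: fwd
Round 2: pos2(id97) recv 43: drop; pos4(id20) recv 97: fwd; pos5(id78) recv 62: drop; pos1(id31) recv 78: fwd
Round 3: pos5(id78) recv 97: fwd; pos2(id97) recv 78: drop
Round 4: pos0(id43) recv 97: fwd
Round 5: pos1(id31) recv 97: fwd
Round 6: pos2(id97) recv 97: ELECTED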